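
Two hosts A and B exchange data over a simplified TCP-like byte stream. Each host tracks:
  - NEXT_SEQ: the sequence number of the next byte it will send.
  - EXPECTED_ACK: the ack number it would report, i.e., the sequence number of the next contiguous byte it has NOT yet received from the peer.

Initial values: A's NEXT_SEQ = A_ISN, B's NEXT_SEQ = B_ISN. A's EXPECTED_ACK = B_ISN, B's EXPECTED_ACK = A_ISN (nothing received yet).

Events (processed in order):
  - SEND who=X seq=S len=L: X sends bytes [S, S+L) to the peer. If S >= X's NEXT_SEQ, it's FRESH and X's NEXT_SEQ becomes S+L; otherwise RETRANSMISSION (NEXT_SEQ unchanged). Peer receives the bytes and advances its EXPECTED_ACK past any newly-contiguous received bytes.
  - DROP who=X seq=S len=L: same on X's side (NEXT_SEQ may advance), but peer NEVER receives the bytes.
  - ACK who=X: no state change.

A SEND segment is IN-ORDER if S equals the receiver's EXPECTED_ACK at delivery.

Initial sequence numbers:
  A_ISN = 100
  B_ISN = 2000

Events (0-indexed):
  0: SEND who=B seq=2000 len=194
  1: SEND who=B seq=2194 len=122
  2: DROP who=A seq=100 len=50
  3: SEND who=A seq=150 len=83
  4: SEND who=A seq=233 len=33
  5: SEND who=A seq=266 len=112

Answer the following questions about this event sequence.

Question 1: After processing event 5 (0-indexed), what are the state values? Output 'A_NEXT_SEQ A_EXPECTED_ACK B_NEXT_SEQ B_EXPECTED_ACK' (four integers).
After event 0: A_seq=100 A_ack=2194 B_seq=2194 B_ack=100
After event 1: A_seq=100 A_ack=2316 B_seq=2316 B_ack=100
After event 2: A_seq=150 A_ack=2316 B_seq=2316 B_ack=100
After event 3: A_seq=233 A_ack=2316 B_seq=2316 B_ack=100
After event 4: A_seq=266 A_ack=2316 B_seq=2316 B_ack=100
After event 5: A_seq=378 A_ack=2316 B_seq=2316 B_ack=100

378 2316 2316 100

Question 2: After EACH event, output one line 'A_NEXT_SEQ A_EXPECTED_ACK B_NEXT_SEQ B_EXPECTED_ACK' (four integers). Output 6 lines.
100 2194 2194 100
100 2316 2316 100
150 2316 2316 100
233 2316 2316 100
266 2316 2316 100
378 2316 2316 100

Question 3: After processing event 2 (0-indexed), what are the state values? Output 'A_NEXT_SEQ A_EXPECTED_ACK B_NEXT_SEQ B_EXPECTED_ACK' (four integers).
After event 0: A_seq=100 A_ack=2194 B_seq=2194 B_ack=100
After event 1: A_seq=100 A_ack=2316 B_seq=2316 B_ack=100
After event 2: A_seq=150 A_ack=2316 B_seq=2316 B_ack=100

150 2316 2316 100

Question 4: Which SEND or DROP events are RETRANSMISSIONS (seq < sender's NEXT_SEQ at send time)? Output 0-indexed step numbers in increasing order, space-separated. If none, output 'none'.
Step 0: SEND seq=2000 -> fresh
Step 1: SEND seq=2194 -> fresh
Step 2: DROP seq=100 -> fresh
Step 3: SEND seq=150 -> fresh
Step 4: SEND seq=233 -> fresh
Step 5: SEND seq=266 -> fresh

Answer: none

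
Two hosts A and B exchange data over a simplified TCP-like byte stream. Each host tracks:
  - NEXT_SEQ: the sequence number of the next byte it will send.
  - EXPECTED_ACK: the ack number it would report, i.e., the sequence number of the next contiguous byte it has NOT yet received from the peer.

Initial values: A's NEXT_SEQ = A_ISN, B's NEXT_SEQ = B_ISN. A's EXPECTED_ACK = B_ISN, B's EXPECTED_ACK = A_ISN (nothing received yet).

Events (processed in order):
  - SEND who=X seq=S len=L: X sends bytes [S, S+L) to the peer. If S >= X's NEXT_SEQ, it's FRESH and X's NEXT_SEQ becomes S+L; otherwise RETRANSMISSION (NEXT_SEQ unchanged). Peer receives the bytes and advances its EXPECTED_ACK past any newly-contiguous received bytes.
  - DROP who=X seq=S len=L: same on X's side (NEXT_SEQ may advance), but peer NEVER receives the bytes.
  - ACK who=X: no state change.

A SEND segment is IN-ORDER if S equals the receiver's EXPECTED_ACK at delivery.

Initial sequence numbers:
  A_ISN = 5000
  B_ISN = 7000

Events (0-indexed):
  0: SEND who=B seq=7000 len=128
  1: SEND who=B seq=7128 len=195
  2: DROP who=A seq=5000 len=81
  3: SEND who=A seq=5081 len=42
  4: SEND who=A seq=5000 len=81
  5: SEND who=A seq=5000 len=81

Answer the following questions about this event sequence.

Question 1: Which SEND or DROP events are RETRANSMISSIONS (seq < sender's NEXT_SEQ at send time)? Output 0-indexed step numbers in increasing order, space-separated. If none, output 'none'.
Step 0: SEND seq=7000 -> fresh
Step 1: SEND seq=7128 -> fresh
Step 2: DROP seq=5000 -> fresh
Step 3: SEND seq=5081 -> fresh
Step 4: SEND seq=5000 -> retransmit
Step 5: SEND seq=5000 -> retransmit

Answer: 4 5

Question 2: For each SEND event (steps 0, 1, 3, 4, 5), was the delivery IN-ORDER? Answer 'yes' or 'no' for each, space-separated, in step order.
Answer: yes yes no yes no

Derivation:
Step 0: SEND seq=7000 -> in-order
Step 1: SEND seq=7128 -> in-order
Step 3: SEND seq=5081 -> out-of-order
Step 4: SEND seq=5000 -> in-order
Step 5: SEND seq=5000 -> out-of-order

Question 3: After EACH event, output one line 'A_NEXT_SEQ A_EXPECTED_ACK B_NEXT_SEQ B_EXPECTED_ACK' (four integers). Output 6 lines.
5000 7128 7128 5000
5000 7323 7323 5000
5081 7323 7323 5000
5123 7323 7323 5000
5123 7323 7323 5123
5123 7323 7323 5123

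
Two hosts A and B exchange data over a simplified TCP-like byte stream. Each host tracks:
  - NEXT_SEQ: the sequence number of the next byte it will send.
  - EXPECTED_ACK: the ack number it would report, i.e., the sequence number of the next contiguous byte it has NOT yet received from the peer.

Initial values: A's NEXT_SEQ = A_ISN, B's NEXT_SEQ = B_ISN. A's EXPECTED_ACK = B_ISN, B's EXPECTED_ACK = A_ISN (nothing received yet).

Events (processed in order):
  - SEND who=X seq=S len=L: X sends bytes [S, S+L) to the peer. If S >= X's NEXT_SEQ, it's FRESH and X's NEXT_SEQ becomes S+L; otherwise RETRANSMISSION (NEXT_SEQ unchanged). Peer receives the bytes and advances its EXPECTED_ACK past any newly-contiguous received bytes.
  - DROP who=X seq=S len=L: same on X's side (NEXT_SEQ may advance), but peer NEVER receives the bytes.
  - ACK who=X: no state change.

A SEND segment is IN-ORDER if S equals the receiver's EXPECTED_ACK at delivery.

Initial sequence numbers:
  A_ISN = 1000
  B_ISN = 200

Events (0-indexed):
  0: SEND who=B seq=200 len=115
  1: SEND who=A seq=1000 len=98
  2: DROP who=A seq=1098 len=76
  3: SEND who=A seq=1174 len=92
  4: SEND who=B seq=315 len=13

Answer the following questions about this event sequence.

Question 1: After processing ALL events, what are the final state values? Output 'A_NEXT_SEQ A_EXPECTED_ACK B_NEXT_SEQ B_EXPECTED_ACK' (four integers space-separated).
Answer: 1266 328 328 1098

Derivation:
After event 0: A_seq=1000 A_ack=315 B_seq=315 B_ack=1000
After event 1: A_seq=1098 A_ack=315 B_seq=315 B_ack=1098
After event 2: A_seq=1174 A_ack=315 B_seq=315 B_ack=1098
After event 3: A_seq=1266 A_ack=315 B_seq=315 B_ack=1098
After event 4: A_seq=1266 A_ack=328 B_seq=328 B_ack=1098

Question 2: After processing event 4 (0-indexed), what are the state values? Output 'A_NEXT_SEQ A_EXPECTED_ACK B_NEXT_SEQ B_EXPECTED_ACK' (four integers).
After event 0: A_seq=1000 A_ack=315 B_seq=315 B_ack=1000
After event 1: A_seq=1098 A_ack=315 B_seq=315 B_ack=1098
After event 2: A_seq=1174 A_ack=315 B_seq=315 B_ack=1098
After event 3: A_seq=1266 A_ack=315 B_seq=315 B_ack=1098
After event 4: A_seq=1266 A_ack=328 B_seq=328 B_ack=1098

1266 328 328 1098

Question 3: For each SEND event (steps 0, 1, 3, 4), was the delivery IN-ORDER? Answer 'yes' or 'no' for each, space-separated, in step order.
Answer: yes yes no yes

Derivation:
Step 0: SEND seq=200 -> in-order
Step 1: SEND seq=1000 -> in-order
Step 3: SEND seq=1174 -> out-of-order
Step 4: SEND seq=315 -> in-order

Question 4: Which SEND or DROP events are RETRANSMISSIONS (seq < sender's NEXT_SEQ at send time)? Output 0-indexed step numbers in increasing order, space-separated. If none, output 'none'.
Step 0: SEND seq=200 -> fresh
Step 1: SEND seq=1000 -> fresh
Step 2: DROP seq=1098 -> fresh
Step 3: SEND seq=1174 -> fresh
Step 4: SEND seq=315 -> fresh

Answer: none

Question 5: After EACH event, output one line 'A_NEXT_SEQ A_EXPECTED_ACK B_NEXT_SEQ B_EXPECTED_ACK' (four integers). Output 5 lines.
1000 315 315 1000
1098 315 315 1098
1174 315 315 1098
1266 315 315 1098
1266 328 328 1098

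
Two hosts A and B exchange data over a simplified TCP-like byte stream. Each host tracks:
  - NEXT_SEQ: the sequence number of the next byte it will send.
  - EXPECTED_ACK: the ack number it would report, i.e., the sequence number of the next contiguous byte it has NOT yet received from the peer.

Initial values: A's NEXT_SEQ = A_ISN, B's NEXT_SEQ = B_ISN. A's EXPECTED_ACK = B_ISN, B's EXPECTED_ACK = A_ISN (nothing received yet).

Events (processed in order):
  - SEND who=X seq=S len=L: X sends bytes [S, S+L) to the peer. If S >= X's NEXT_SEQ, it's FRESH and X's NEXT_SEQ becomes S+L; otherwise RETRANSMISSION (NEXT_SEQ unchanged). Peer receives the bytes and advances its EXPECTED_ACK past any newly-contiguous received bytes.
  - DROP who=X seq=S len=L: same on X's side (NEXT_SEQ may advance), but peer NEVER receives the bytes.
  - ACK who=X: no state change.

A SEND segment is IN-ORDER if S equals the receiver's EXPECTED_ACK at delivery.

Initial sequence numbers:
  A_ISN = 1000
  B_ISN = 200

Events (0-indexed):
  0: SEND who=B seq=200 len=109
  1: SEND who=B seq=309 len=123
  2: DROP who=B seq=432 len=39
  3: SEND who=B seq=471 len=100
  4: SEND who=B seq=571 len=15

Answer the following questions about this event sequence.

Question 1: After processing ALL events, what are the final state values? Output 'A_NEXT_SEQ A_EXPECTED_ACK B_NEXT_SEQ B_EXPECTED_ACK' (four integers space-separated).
Answer: 1000 432 586 1000

Derivation:
After event 0: A_seq=1000 A_ack=309 B_seq=309 B_ack=1000
After event 1: A_seq=1000 A_ack=432 B_seq=432 B_ack=1000
After event 2: A_seq=1000 A_ack=432 B_seq=471 B_ack=1000
After event 3: A_seq=1000 A_ack=432 B_seq=571 B_ack=1000
After event 4: A_seq=1000 A_ack=432 B_seq=586 B_ack=1000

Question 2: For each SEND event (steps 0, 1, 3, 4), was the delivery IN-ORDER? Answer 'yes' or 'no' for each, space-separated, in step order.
Step 0: SEND seq=200 -> in-order
Step 1: SEND seq=309 -> in-order
Step 3: SEND seq=471 -> out-of-order
Step 4: SEND seq=571 -> out-of-order

Answer: yes yes no no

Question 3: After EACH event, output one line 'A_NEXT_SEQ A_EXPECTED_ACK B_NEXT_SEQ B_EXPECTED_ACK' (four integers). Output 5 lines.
1000 309 309 1000
1000 432 432 1000
1000 432 471 1000
1000 432 571 1000
1000 432 586 1000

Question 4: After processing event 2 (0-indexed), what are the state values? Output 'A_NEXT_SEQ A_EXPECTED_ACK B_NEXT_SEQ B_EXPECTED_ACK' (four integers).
After event 0: A_seq=1000 A_ack=309 B_seq=309 B_ack=1000
After event 1: A_seq=1000 A_ack=432 B_seq=432 B_ack=1000
After event 2: A_seq=1000 A_ack=432 B_seq=471 B_ack=1000

1000 432 471 1000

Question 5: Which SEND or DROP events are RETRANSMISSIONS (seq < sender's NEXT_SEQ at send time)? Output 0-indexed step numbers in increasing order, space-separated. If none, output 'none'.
Step 0: SEND seq=200 -> fresh
Step 1: SEND seq=309 -> fresh
Step 2: DROP seq=432 -> fresh
Step 3: SEND seq=471 -> fresh
Step 4: SEND seq=571 -> fresh

Answer: none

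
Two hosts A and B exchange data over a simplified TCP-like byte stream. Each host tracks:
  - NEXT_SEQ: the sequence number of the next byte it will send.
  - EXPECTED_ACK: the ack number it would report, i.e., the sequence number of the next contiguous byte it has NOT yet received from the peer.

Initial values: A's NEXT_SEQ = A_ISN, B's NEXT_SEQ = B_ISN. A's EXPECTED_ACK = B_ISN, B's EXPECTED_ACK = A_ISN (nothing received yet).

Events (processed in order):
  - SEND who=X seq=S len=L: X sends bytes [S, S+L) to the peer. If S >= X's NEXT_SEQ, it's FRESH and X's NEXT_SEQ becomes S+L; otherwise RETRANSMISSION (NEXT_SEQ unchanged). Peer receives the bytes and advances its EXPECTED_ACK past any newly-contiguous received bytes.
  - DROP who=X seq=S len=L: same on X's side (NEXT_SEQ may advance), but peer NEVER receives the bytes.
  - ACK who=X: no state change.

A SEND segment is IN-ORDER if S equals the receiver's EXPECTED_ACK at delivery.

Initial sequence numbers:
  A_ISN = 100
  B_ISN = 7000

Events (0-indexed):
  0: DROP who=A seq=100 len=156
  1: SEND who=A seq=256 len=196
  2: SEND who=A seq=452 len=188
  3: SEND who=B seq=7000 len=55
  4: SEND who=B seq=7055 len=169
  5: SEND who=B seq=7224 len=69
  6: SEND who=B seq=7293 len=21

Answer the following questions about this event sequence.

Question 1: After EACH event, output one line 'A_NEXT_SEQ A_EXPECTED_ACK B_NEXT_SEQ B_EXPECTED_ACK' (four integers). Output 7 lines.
256 7000 7000 100
452 7000 7000 100
640 7000 7000 100
640 7055 7055 100
640 7224 7224 100
640 7293 7293 100
640 7314 7314 100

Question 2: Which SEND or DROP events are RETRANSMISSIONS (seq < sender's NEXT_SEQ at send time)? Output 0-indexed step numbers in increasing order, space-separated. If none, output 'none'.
Answer: none

Derivation:
Step 0: DROP seq=100 -> fresh
Step 1: SEND seq=256 -> fresh
Step 2: SEND seq=452 -> fresh
Step 3: SEND seq=7000 -> fresh
Step 4: SEND seq=7055 -> fresh
Step 5: SEND seq=7224 -> fresh
Step 6: SEND seq=7293 -> fresh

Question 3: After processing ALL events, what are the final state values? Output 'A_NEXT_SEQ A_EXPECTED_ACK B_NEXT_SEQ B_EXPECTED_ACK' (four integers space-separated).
Answer: 640 7314 7314 100

Derivation:
After event 0: A_seq=256 A_ack=7000 B_seq=7000 B_ack=100
After event 1: A_seq=452 A_ack=7000 B_seq=7000 B_ack=100
After event 2: A_seq=640 A_ack=7000 B_seq=7000 B_ack=100
After event 3: A_seq=640 A_ack=7055 B_seq=7055 B_ack=100
After event 4: A_seq=640 A_ack=7224 B_seq=7224 B_ack=100
After event 5: A_seq=640 A_ack=7293 B_seq=7293 B_ack=100
After event 6: A_seq=640 A_ack=7314 B_seq=7314 B_ack=100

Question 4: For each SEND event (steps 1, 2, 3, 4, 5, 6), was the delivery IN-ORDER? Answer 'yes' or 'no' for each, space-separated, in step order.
Answer: no no yes yes yes yes

Derivation:
Step 1: SEND seq=256 -> out-of-order
Step 2: SEND seq=452 -> out-of-order
Step 3: SEND seq=7000 -> in-order
Step 4: SEND seq=7055 -> in-order
Step 5: SEND seq=7224 -> in-order
Step 6: SEND seq=7293 -> in-order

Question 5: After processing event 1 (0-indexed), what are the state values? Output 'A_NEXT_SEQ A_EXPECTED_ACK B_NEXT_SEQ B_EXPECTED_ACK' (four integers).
After event 0: A_seq=256 A_ack=7000 B_seq=7000 B_ack=100
After event 1: A_seq=452 A_ack=7000 B_seq=7000 B_ack=100

452 7000 7000 100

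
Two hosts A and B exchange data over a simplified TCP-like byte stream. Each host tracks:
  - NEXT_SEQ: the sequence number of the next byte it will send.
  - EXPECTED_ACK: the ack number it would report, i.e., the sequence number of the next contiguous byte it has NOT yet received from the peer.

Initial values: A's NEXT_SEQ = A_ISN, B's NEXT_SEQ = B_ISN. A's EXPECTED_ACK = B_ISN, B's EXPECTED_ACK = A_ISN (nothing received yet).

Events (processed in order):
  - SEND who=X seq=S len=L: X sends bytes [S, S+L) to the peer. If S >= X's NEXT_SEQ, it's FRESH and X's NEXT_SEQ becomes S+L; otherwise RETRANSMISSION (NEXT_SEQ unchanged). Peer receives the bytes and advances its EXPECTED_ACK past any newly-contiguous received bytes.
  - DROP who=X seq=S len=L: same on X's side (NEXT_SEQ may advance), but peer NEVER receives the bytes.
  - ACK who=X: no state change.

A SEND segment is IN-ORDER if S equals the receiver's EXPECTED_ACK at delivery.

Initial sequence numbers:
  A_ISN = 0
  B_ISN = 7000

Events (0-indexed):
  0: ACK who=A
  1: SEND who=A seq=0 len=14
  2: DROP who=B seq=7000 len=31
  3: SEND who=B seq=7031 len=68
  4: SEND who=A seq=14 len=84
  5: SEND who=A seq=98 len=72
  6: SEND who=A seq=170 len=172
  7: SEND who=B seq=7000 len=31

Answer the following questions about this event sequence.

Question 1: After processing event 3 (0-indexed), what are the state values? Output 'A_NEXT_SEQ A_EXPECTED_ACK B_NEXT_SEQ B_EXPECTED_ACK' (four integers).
After event 0: A_seq=0 A_ack=7000 B_seq=7000 B_ack=0
After event 1: A_seq=14 A_ack=7000 B_seq=7000 B_ack=14
After event 2: A_seq=14 A_ack=7000 B_seq=7031 B_ack=14
After event 3: A_seq=14 A_ack=7000 B_seq=7099 B_ack=14

14 7000 7099 14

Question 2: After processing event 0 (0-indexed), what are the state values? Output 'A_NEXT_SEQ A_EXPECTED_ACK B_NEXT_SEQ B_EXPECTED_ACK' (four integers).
After event 0: A_seq=0 A_ack=7000 B_seq=7000 B_ack=0

0 7000 7000 0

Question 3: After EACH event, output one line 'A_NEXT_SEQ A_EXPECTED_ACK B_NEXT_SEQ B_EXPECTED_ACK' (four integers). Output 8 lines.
0 7000 7000 0
14 7000 7000 14
14 7000 7031 14
14 7000 7099 14
98 7000 7099 98
170 7000 7099 170
342 7000 7099 342
342 7099 7099 342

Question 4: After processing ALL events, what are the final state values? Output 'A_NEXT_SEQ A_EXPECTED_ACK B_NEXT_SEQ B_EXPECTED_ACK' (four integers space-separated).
After event 0: A_seq=0 A_ack=7000 B_seq=7000 B_ack=0
After event 1: A_seq=14 A_ack=7000 B_seq=7000 B_ack=14
After event 2: A_seq=14 A_ack=7000 B_seq=7031 B_ack=14
After event 3: A_seq=14 A_ack=7000 B_seq=7099 B_ack=14
After event 4: A_seq=98 A_ack=7000 B_seq=7099 B_ack=98
After event 5: A_seq=170 A_ack=7000 B_seq=7099 B_ack=170
After event 6: A_seq=342 A_ack=7000 B_seq=7099 B_ack=342
After event 7: A_seq=342 A_ack=7099 B_seq=7099 B_ack=342

Answer: 342 7099 7099 342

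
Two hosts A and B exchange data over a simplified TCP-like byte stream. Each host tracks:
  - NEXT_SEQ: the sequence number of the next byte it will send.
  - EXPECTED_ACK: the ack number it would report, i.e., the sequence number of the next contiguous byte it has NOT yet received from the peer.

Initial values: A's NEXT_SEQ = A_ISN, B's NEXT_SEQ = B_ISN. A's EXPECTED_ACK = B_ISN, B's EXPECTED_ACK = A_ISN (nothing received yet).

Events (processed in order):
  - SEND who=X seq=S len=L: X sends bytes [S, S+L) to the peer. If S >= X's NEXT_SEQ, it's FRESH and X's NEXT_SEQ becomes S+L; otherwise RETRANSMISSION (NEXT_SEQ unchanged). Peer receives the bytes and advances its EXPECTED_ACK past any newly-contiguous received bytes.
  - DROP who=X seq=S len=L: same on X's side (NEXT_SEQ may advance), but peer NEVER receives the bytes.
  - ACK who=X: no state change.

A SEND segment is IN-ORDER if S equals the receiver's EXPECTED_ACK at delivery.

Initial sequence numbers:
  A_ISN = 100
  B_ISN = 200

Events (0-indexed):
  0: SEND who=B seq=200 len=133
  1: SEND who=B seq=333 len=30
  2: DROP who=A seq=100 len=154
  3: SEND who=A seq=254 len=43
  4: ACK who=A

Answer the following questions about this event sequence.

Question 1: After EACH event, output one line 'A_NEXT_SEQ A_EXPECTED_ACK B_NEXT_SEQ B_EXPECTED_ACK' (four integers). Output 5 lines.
100 333 333 100
100 363 363 100
254 363 363 100
297 363 363 100
297 363 363 100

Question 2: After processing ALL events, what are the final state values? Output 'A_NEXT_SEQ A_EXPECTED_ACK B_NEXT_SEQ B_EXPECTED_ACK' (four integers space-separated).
After event 0: A_seq=100 A_ack=333 B_seq=333 B_ack=100
After event 1: A_seq=100 A_ack=363 B_seq=363 B_ack=100
After event 2: A_seq=254 A_ack=363 B_seq=363 B_ack=100
After event 3: A_seq=297 A_ack=363 B_seq=363 B_ack=100
After event 4: A_seq=297 A_ack=363 B_seq=363 B_ack=100

Answer: 297 363 363 100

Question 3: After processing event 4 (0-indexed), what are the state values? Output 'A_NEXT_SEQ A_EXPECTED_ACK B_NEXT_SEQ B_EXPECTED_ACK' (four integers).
After event 0: A_seq=100 A_ack=333 B_seq=333 B_ack=100
After event 1: A_seq=100 A_ack=363 B_seq=363 B_ack=100
After event 2: A_seq=254 A_ack=363 B_seq=363 B_ack=100
After event 3: A_seq=297 A_ack=363 B_seq=363 B_ack=100
After event 4: A_seq=297 A_ack=363 B_seq=363 B_ack=100

297 363 363 100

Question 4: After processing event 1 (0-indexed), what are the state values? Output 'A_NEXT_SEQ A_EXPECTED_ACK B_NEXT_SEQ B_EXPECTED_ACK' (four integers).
After event 0: A_seq=100 A_ack=333 B_seq=333 B_ack=100
After event 1: A_seq=100 A_ack=363 B_seq=363 B_ack=100

100 363 363 100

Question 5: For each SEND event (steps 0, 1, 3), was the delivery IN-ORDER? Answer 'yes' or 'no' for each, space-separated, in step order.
Answer: yes yes no

Derivation:
Step 0: SEND seq=200 -> in-order
Step 1: SEND seq=333 -> in-order
Step 3: SEND seq=254 -> out-of-order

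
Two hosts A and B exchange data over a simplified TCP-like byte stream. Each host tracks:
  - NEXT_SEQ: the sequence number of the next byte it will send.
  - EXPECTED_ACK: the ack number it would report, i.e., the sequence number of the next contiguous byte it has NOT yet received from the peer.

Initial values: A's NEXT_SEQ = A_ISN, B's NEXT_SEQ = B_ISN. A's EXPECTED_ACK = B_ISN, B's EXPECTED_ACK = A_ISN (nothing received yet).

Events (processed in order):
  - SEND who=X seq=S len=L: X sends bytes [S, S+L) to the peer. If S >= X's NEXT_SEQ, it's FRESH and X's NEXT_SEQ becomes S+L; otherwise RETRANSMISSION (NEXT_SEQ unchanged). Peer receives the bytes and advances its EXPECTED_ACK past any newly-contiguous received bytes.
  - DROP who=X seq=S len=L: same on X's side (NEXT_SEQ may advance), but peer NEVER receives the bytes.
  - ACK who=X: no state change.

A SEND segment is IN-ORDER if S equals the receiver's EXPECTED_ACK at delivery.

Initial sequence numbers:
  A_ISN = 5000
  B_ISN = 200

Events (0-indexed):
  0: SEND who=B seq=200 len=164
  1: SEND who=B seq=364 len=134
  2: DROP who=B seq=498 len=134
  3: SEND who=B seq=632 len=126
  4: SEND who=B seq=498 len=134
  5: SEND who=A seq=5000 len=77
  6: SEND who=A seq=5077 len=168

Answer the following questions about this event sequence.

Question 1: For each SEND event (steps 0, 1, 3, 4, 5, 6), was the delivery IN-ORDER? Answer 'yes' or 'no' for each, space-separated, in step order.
Step 0: SEND seq=200 -> in-order
Step 1: SEND seq=364 -> in-order
Step 3: SEND seq=632 -> out-of-order
Step 4: SEND seq=498 -> in-order
Step 5: SEND seq=5000 -> in-order
Step 6: SEND seq=5077 -> in-order

Answer: yes yes no yes yes yes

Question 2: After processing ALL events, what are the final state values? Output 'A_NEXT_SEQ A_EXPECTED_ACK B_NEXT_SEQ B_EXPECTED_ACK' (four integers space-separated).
After event 0: A_seq=5000 A_ack=364 B_seq=364 B_ack=5000
After event 1: A_seq=5000 A_ack=498 B_seq=498 B_ack=5000
After event 2: A_seq=5000 A_ack=498 B_seq=632 B_ack=5000
After event 3: A_seq=5000 A_ack=498 B_seq=758 B_ack=5000
After event 4: A_seq=5000 A_ack=758 B_seq=758 B_ack=5000
After event 5: A_seq=5077 A_ack=758 B_seq=758 B_ack=5077
After event 6: A_seq=5245 A_ack=758 B_seq=758 B_ack=5245

Answer: 5245 758 758 5245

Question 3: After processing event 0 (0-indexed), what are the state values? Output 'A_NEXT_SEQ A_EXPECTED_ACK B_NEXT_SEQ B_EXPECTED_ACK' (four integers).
After event 0: A_seq=5000 A_ack=364 B_seq=364 B_ack=5000

5000 364 364 5000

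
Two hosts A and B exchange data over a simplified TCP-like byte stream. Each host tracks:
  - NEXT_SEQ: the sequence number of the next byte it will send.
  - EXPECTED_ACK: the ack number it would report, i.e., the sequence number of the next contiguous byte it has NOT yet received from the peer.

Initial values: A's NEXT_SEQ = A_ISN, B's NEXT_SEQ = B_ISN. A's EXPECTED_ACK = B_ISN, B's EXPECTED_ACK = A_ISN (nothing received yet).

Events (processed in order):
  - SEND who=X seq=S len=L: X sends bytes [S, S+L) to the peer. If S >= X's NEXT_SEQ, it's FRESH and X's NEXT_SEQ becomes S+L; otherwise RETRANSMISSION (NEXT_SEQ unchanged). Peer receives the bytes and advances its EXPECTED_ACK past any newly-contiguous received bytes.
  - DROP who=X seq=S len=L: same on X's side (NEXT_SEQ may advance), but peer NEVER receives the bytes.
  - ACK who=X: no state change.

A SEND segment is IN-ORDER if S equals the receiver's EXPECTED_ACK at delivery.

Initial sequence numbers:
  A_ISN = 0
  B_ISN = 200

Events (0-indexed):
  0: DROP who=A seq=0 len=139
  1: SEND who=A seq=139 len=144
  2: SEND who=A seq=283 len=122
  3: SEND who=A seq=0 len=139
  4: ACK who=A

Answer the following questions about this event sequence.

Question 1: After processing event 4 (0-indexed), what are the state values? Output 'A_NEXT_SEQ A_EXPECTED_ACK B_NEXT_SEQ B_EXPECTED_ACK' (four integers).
After event 0: A_seq=139 A_ack=200 B_seq=200 B_ack=0
After event 1: A_seq=283 A_ack=200 B_seq=200 B_ack=0
After event 2: A_seq=405 A_ack=200 B_seq=200 B_ack=0
After event 3: A_seq=405 A_ack=200 B_seq=200 B_ack=405
After event 4: A_seq=405 A_ack=200 B_seq=200 B_ack=405

405 200 200 405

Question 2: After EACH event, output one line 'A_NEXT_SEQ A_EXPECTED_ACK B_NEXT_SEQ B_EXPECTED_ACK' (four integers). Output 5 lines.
139 200 200 0
283 200 200 0
405 200 200 0
405 200 200 405
405 200 200 405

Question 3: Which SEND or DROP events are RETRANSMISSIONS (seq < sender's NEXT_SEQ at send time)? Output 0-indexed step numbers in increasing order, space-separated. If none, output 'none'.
Answer: 3

Derivation:
Step 0: DROP seq=0 -> fresh
Step 1: SEND seq=139 -> fresh
Step 2: SEND seq=283 -> fresh
Step 3: SEND seq=0 -> retransmit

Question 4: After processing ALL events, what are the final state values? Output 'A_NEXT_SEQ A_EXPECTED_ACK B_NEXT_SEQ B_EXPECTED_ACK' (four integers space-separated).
After event 0: A_seq=139 A_ack=200 B_seq=200 B_ack=0
After event 1: A_seq=283 A_ack=200 B_seq=200 B_ack=0
After event 2: A_seq=405 A_ack=200 B_seq=200 B_ack=0
After event 3: A_seq=405 A_ack=200 B_seq=200 B_ack=405
After event 4: A_seq=405 A_ack=200 B_seq=200 B_ack=405

Answer: 405 200 200 405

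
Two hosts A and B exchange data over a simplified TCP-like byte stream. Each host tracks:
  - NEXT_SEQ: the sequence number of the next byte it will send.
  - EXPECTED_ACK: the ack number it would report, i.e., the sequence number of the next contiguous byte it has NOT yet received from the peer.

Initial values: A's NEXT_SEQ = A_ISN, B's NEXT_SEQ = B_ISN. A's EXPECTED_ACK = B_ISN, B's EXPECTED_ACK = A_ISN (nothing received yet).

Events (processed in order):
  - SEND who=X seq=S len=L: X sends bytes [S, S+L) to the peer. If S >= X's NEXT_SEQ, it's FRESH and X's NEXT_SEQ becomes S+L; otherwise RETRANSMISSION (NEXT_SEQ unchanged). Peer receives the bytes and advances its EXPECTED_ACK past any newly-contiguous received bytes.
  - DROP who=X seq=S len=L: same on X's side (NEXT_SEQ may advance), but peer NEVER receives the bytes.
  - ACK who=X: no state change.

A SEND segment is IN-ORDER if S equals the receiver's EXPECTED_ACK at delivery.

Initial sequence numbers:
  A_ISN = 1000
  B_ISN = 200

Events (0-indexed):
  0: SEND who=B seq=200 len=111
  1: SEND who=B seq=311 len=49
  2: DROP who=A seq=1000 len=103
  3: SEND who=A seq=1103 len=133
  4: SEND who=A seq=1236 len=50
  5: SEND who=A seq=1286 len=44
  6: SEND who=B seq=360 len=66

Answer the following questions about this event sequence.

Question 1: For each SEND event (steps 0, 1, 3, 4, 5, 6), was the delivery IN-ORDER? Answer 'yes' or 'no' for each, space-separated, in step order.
Answer: yes yes no no no yes

Derivation:
Step 0: SEND seq=200 -> in-order
Step 1: SEND seq=311 -> in-order
Step 3: SEND seq=1103 -> out-of-order
Step 4: SEND seq=1236 -> out-of-order
Step 5: SEND seq=1286 -> out-of-order
Step 6: SEND seq=360 -> in-order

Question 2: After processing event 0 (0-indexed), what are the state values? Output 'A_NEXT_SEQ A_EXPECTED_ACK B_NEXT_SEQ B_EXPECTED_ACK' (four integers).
After event 0: A_seq=1000 A_ack=311 B_seq=311 B_ack=1000

1000 311 311 1000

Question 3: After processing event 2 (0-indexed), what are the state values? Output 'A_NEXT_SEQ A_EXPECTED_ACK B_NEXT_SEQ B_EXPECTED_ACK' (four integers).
After event 0: A_seq=1000 A_ack=311 B_seq=311 B_ack=1000
After event 1: A_seq=1000 A_ack=360 B_seq=360 B_ack=1000
After event 2: A_seq=1103 A_ack=360 B_seq=360 B_ack=1000

1103 360 360 1000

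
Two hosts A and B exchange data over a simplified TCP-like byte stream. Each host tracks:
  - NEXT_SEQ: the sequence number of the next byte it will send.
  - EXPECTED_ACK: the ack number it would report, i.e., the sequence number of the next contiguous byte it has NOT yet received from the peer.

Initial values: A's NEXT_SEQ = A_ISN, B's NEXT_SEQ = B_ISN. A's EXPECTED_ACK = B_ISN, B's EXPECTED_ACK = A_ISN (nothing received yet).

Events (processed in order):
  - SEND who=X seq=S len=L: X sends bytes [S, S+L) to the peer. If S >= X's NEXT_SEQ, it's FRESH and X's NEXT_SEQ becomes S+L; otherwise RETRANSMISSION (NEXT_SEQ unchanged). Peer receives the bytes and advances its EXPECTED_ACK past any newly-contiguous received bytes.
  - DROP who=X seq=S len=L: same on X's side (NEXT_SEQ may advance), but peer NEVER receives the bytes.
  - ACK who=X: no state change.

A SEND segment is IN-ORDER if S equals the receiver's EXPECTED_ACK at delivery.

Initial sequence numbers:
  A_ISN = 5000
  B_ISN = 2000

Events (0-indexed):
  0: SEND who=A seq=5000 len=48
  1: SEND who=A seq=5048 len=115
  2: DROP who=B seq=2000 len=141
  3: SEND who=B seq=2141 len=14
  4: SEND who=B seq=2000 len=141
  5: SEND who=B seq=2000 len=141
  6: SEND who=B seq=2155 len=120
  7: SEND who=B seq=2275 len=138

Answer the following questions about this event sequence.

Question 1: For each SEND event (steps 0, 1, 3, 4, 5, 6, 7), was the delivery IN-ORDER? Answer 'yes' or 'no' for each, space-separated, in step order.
Step 0: SEND seq=5000 -> in-order
Step 1: SEND seq=5048 -> in-order
Step 3: SEND seq=2141 -> out-of-order
Step 4: SEND seq=2000 -> in-order
Step 5: SEND seq=2000 -> out-of-order
Step 6: SEND seq=2155 -> in-order
Step 7: SEND seq=2275 -> in-order

Answer: yes yes no yes no yes yes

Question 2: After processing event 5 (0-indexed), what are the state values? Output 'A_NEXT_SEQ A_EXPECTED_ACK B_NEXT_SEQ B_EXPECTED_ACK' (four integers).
After event 0: A_seq=5048 A_ack=2000 B_seq=2000 B_ack=5048
After event 1: A_seq=5163 A_ack=2000 B_seq=2000 B_ack=5163
After event 2: A_seq=5163 A_ack=2000 B_seq=2141 B_ack=5163
After event 3: A_seq=5163 A_ack=2000 B_seq=2155 B_ack=5163
After event 4: A_seq=5163 A_ack=2155 B_seq=2155 B_ack=5163
After event 5: A_seq=5163 A_ack=2155 B_seq=2155 B_ack=5163

5163 2155 2155 5163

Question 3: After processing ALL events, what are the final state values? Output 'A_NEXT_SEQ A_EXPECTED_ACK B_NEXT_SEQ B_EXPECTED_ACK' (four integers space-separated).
Answer: 5163 2413 2413 5163

Derivation:
After event 0: A_seq=5048 A_ack=2000 B_seq=2000 B_ack=5048
After event 1: A_seq=5163 A_ack=2000 B_seq=2000 B_ack=5163
After event 2: A_seq=5163 A_ack=2000 B_seq=2141 B_ack=5163
After event 3: A_seq=5163 A_ack=2000 B_seq=2155 B_ack=5163
After event 4: A_seq=5163 A_ack=2155 B_seq=2155 B_ack=5163
After event 5: A_seq=5163 A_ack=2155 B_seq=2155 B_ack=5163
After event 6: A_seq=5163 A_ack=2275 B_seq=2275 B_ack=5163
After event 7: A_seq=5163 A_ack=2413 B_seq=2413 B_ack=5163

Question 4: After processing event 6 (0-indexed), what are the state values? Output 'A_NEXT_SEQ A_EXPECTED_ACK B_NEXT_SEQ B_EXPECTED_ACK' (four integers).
After event 0: A_seq=5048 A_ack=2000 B_seq=2000 B_ack=5048
After event 1: A_seq=5163 A_ack=2000 B_seq=2000 B_ack=5163
After event 2: A_seq=5163 A_ack=2000 B_seq=2141 B_ack=5163
After event 3: A_seq=5163 A_ack=2000 B_seq=2155 B_ack=5163
After event 4: A_seq=5163 A_ack=2155 B_seq=2155 B_ack=5163
After event 5: A_seq=5163 A_ack=2155 B_seq=2155 B_ack=5163
After event 6: A_seq=5163 A_ack=2275 B_seq=2275 B_ack=5163

5163 2275 2275 5163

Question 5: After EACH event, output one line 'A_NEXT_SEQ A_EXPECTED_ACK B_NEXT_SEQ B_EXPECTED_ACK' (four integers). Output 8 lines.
5048 2000 2000 5048
5163 2000 2000 5163
5163 2000 2141 5163
5163 2000 2155 5163
5163 2155 2155 5163
5163 2155 2155 5163
5163 2275 2275 5163
5163 2413 2413 5163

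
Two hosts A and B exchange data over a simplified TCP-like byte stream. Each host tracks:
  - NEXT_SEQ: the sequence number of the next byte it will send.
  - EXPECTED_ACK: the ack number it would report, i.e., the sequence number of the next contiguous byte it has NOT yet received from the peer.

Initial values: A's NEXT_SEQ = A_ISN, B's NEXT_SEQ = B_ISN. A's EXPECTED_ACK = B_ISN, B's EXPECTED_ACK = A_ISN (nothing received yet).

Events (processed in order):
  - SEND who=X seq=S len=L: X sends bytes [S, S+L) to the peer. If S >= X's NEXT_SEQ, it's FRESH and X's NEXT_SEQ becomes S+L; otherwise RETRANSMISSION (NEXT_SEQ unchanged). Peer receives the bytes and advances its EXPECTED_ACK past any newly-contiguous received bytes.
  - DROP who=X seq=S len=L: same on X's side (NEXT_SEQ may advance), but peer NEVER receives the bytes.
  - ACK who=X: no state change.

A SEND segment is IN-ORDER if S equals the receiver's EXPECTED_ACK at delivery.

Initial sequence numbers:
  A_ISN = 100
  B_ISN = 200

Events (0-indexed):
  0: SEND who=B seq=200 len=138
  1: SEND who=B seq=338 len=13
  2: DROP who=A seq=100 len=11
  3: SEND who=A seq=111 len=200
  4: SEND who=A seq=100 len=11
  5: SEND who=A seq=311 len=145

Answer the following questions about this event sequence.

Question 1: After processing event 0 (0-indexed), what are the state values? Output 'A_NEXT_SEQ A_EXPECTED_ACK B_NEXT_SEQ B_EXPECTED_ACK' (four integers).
After event 0: A_seq=100 A_ack=338 B_seq=338 B_ack=100

100 338 338 100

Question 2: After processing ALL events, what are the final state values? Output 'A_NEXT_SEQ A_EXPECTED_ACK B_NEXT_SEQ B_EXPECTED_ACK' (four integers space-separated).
Answer: 456 351 351 456

Derivation:
After event 0: A_seq=100 A_ack=338 B_seq=338 B_ack=100
After event 1: A_seq=100 A_ack=351 B_seq=351 B_ack=100
After event 2: A_seq=111 A_ack=351 B_seq=351 B_ack=100
After event 3: A_seq=311 A_ack=351 B_seq=351 B_ack=100
After event 4: A_seq=311 A_ack=351 B_seq=351 B_ack=311
After event 5: A_seq=456 A_ack=351 B_seq=351 B_ack=456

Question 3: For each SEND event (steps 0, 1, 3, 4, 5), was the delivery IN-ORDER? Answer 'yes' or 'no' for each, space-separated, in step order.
Step 0: SEND seq=200 -> in-order
Step 1: SEND seq=338 -> in-order
Step 3: SEND seq=111 -> out-of-order
Step 4: SEND seq=100 -> in-order
Step 5: SEND seq=311 -> in-order

Answer: yes yes no yes yes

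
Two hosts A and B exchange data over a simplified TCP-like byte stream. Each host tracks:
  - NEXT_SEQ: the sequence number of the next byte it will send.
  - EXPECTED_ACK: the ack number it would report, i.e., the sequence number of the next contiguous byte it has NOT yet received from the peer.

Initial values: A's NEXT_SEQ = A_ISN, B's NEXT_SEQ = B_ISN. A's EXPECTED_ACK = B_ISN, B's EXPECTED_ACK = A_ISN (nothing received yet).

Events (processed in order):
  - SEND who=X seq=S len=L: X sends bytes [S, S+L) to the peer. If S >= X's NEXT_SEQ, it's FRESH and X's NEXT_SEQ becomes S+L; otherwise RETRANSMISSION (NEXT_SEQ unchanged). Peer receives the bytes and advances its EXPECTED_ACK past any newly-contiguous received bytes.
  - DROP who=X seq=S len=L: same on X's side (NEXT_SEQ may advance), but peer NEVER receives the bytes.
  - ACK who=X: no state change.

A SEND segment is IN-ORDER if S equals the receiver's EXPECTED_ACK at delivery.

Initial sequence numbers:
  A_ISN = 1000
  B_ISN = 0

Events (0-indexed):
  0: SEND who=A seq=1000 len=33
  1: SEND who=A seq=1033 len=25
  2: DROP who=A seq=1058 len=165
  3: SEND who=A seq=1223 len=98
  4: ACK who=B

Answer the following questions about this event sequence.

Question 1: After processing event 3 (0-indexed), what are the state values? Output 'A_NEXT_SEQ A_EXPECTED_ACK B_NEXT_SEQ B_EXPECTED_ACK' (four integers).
After event 0: A_seq=1033 A_ack=0 B_seq=0 B_ack=1033
After event 1: A_seq=1058 A_ack=0 B_seq=0 B_ack=1058
After event 2: A_seq=1223 A_ack=0 B_seq=0 B_ack=1058
After event 3: A_seq=1321 A_ack=0 B_seq=0 B_ack=1058

1321 0 0 1058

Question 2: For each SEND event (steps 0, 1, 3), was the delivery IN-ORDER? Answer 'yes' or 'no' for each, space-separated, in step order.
Answer: yes yes no

Derivation:
Step 0: SEND seq=1000 -> in-order
Step 1: SEND seq=1033 -> in-order
Step 3: SEND seq=1223 -> out-of-order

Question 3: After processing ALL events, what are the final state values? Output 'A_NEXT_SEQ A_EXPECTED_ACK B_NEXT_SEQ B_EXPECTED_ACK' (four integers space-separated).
Answer: 1321 0 0 1058

Derivation:
After event 0: A_seq=1033 A_ack=0 B_seq=0 B_ack=1033
After event 1: A_seq=1058 A_ack=0 B_seq=0 B_ack=1058
After event 2: A_seq=1223 A_ack=0 B_seq=0 B_ack=1058
After event 3: A_seq=1321 A_ack=0 B_seq=0 B_ack=1058
After event 4: A_seq=1321 A_ack=0 B_seq=0 B_ack=1058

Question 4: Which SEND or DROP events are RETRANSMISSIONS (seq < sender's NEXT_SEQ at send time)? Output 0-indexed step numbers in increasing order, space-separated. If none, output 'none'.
Step 0: SEND seq=1000 -> fresh
Step 1: SEND seq=1033 -> fresh
Step 2: DROP seq=1058 -> fresh
Step 3: SEND seq=1223 -> fresh

Answer: none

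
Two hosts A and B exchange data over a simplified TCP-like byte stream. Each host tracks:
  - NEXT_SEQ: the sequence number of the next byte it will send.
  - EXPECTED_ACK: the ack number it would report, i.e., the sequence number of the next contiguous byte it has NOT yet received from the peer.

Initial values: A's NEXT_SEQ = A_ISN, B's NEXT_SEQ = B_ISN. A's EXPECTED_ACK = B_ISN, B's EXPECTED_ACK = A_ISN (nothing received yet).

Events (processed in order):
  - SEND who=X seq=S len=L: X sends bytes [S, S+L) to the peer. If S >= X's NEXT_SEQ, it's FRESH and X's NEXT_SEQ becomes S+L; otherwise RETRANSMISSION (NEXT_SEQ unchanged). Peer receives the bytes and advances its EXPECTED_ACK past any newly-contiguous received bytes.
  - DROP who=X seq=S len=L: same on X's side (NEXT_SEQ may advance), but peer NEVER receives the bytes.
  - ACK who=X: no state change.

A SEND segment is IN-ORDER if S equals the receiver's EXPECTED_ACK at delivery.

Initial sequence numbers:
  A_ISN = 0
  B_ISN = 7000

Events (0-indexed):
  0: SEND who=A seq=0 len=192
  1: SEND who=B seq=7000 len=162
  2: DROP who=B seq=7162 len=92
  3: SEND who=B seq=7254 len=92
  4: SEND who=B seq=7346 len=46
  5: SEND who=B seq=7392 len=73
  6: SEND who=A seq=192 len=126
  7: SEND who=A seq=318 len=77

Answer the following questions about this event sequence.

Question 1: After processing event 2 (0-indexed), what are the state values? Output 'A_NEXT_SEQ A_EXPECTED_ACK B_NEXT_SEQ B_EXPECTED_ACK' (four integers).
After event 0: A_seq=192 A_ack=7000 B_seq=7000 B_ack=192
After event 1: A_seq=192 A_ack=7162 B_seq=7162 B_ack=192
After event 2: A_seq=192 A_ack=7162 B_seq=7254 B_ack=192

192 7162 7254 192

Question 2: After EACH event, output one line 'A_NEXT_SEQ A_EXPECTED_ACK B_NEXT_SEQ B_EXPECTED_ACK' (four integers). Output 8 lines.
192 7000 7000 192
192 7162 7162 192
192 7162 7254 192
192 7162 7346 192
192 7162 7392 192
192 7162 7465 192
318 7162 7465 318
395 7162 7465 395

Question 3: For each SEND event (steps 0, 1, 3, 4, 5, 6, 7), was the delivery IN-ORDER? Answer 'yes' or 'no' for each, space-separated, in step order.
Answer: yes yes no no no yes yes

Derivation:
Step 0: SEND seq=0 -> in-order
Step 1: SEND seq=7000 -> in-order
Step 3: SEND seq=7254 -> out-of-order
Step 4: SEND seq=7346 -> out-of-order
Step 5: SEND seq=7392 -> out-of-order
Step 6: SEND seq=192 -> in-order
Step 7: SEND seq=318 -> in-order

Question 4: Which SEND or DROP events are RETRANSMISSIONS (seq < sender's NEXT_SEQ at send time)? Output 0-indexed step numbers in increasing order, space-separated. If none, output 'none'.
Answer: none

Derivation:
Step 0: SEND seq=0 -> fresh
Step 1: SEND seq=7000 -> fresh
Step 2: DROP seq=7162 -> fresh
Step 3: SEND seq=7254 -> fresh
Step 4: SEND seq=7346 -> fresh
Step 5: SEND seq=7392 -> fresh
Step 6: SEND seq=192 -> fresh
Step 7: SEND seq=318 -> fresh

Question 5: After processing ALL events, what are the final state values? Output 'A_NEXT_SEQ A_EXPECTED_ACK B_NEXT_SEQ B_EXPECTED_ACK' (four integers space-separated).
After event 0: A_seq=192 A_ack=7000 B_seq=7000 B_ack=192
After event 1: A_seq=192 A_ack=7162 B_seq=7162 B_ack=192
After event 2: A_seq=192 A_ack=7162 B_seq=7254 B_ack=192
After event 3: A_seq=192 A_ack=7162 B_seq=7346 B_ack=192
After event 4: A_seq=192 A_ack=7162 B_seq=7392 B_ack=192
After event 5: A_seq=192 A_ack=7162 B_seq=7465 B_ack=192
After event 6: A_seq=318 A_ack=7162 B_seq=7465 B_ack=318
After event 7: A_seq=395 A_ack=7162 B_seq=7465 B_ack=395

Answer: 395 7162 7465 395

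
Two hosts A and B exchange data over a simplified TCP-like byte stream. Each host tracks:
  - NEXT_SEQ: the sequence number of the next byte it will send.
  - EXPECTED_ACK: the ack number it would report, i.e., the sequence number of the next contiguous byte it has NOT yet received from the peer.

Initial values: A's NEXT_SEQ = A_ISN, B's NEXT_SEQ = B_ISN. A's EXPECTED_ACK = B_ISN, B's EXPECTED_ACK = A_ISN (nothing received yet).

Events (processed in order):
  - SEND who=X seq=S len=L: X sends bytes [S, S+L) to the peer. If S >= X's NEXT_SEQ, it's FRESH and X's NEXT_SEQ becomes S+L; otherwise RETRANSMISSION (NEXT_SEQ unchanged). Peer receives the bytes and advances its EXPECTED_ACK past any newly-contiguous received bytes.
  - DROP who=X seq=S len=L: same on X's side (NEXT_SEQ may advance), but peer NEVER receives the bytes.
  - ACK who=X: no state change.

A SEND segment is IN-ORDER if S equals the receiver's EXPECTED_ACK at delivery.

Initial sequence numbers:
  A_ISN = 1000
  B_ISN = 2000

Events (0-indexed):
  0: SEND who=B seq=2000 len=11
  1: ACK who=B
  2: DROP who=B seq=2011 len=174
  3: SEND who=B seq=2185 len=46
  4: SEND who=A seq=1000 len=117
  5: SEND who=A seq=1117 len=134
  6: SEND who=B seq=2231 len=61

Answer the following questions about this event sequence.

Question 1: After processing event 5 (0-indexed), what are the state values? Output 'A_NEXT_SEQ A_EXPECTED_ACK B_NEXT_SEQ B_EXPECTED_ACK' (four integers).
After event 0: A_seq=1000 A_ack=2011 B_seq=2011 B_ack=1000
After event 1: A_seq=1000 A_ack=2011 B_seq=2011 B_ack=1000
After event 2: A_seq=1000 A_ack=2011 B_seq=2185 B_ack=1000
After event 3: A_seq=1000 A_ack=2011 B_seq=2231 B_ack=1000
After event 4: A_seq=1117 A_ack=2011 B_seq=2231 B_ack=1117
After event 5: A_seq=1251 A_ack=2011 B_seq=2231 B_ack=1251

1251 2011 2231 1251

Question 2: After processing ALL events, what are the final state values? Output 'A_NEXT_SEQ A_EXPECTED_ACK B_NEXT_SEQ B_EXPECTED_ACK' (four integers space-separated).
After event 0: A_seq=1000 A_ack=2011 B_seq=2011 B_ack=1000
After event 1: A_seq=1000 A_ack=2011 B_seq=2011 B_ack=1000
After event 2: A_seq=1000 A_ack=2011 B_seq=2185 B_ack=1000
After event 3: A_seq=1000 A_ack=2011 B_seq=2231 B_ack=1000
After event 4: A_seq=1117 A_ack=2011 B_seq=2231 B_ack=1117
After event 5: A_seq=1251 A_ack=2011 B_seq=2231 B_ack=1251
After event 6: A_seq=1251 A_ack=2011 B_seq=2292 B_ack=1251

Answer: 1251 2011 2292 1251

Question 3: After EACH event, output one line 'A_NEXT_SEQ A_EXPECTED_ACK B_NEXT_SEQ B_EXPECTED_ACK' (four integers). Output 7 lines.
1000 2011 2011 1000
1000 2011 2011 1000
1000 2011 2185 1000
1000 2011 2231 1000
1117 2011 2231 1117
1251 2011 2231 1251
1251 2011 2292 1251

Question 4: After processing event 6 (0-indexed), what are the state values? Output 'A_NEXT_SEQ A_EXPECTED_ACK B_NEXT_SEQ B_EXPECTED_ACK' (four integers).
After event 0: A_seq=1000 A_ack=2011 B_seq=2011 B_ack=1000
After event 1: A_seq=1000 A_ack=2011 B_seq=2011 B_ack=1000
After event 2: A_seq=1000 A_ack=2011 B_seq=2185 B_ack=1000
After event 3: A_seq=1000 A_ack=2011 B_seq=2231 B_ack=1000
After event 4: A_seq=1117 A_ack=2011 B_seq=2231 B_ack=1117
After event 5: A_seq=1251 A_ack=2011 B_seq=2231 B_ack=1251
After event 6: A_seq=1251 A_ack=2011 B_seq=2292 B_ack=1251

1251 2011 2292 1251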